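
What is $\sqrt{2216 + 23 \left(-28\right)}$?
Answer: $2 \sqrt{393} \approx 39.648$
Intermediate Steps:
$\sqrt{2216 + 23 \left(-28\right)} = \sqrt{2216 - 644} = \sqrt{1572} = 2 \sqrt{393}$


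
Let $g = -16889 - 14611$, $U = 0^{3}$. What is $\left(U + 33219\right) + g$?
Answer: $1719$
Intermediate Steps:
$U = 0$
$g = -31500$
$\left(U + 33219\right) + g = \left(0 + 33219\right) - 31500 = 33219 - 31500 = 1719$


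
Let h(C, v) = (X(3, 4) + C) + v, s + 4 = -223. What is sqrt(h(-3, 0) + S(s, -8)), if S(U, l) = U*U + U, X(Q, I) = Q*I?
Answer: sqrt(51311) ≈ 226.52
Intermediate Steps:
s = -227 (s = -4 - 223 = -227)
X(Q, I) = I*Q
S(U, l) = U + U**2 (S(U, l) = U**2 + U = U + U**2)
h(C, v) = 12 + C + v (h(C, v) = (4*3 + C) + v = (12 + C) + v = 12 + C + v)
sqrt(h(-3, 0) + S(s, -8)) = sqrt((12 - 3 + 0) - 227*(1 - 227)) = sqrt(9 - 227*(-226)) = sqrt(9 + 51302) = sqrt(51311)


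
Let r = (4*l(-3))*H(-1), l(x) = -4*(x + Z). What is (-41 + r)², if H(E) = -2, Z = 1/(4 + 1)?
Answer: 426409/25 ≈ 17056.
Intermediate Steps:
Z = ⅕ (Z = 1/5 = ⅕ ≈ 0.20000)
l(x) = -⅘ - 4*x (l(x) = -4*(x + ⅕) = -4*(⅕ + x) = -⅘ - 4*x)
r = -448/5 (r = (4*(-⅘ - 4*(-3)))*(-2) = (4*(-⅘ + 12))*(-2) = (4*(56/5))*(-2) = (224/5)*(-2) = -448/5 ≈ -89.600)
(-41 + r)² = (-41 - 448/5)² = (-653/5)² = 426409/25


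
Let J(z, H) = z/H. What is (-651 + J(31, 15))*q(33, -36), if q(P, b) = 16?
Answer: -155744/15 ≈ -10383.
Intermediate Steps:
(-651 + J(31, 15))*q(33, -36) = (-651 + 31/15)*16 = -9734/15*16 = -155744/15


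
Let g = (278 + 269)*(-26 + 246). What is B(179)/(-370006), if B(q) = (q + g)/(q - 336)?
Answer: 17217/8298706 ≈ 0.0020747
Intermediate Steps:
g = 120340 (g = 547*220 = 120340)
B(q) = (120340 + q)/(-336 + q) (B(q) = (q + 120340)/(q - 336) = (120340 + q)/(-336 + q))
B(179)/(-370006) = ((120340 + 179)/(-336 + 179))/(-370006) = (120519/(-157))*(-1/370006) = -1/157*120519*(-1/370006) = -120519/157*(-1/370006) = 17217/8298706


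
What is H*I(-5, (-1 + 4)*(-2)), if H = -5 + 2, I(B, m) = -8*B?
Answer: -120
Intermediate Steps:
H = -3
H*I(-5, (-1 + 4)*(-2)) = -(-24)*(-5) = -3*40 = -120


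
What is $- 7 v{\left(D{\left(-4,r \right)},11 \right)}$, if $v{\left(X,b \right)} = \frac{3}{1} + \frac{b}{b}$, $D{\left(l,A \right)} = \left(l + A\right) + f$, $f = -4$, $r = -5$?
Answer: $-28$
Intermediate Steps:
$D{\left(l,A \right)} = -4 + A + l$ ($D{\left(l,A \right)} = \left(l + A\right) - 4 = \left(A + l\right) - 4 = -4 + A + l$)
$v{\left(X,b \right)} = 4$ ($v{\left(X,b \right)} = 3 \cdot 1 + 1 = 3 + 1 = 4$)
$- 7 v{\left(D{\left(-4,r \right)},11 \right)} = \left(-7\right) 4 = -28$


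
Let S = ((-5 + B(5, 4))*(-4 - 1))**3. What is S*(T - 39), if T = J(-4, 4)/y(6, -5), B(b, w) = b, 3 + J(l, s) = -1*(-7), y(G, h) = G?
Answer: 0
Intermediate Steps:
J(l, s) = 4 (J(l, s) = -3 - 1*(-7) = -3 + 7 = 4)
T = 2/3 (T = 4/6 = 4*(1/6) = 2/3 ≈ 0.66667)
S = 0 (S = ((-5 + 5)*(-4 - 1))**3 = (0*(-5))**3 = 0**3 = 0)
S*(T - 39) = 0*(2/3 - 39) = 0*(-115/3) = 0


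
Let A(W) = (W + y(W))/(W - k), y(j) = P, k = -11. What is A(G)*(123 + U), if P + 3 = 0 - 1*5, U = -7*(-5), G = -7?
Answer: -1185/2 ≈ -592.50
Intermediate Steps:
U = 35
P = -8 (P = -3 + (0 - 1*5) = -3 + (0 - 5) = -3 - 5 = -8)
y(j) = -8
A(W) = (-8 + W)/(11 + W) (A(W) = (W - 8)/(W - 1*(-11)) = (-8 + W)/(W + 11) = (-8 + W)/(11 + W))
A(G)*(123 + U) = ((-8 - 7)/(11 - 7))*(123 + 35) = (-15/4)*158 = ((1/4)*(-15))*158 = -15/4*158 = -1185/2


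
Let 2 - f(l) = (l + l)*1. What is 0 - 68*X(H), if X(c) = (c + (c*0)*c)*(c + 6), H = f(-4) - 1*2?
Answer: -7616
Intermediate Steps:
f(l) = 2 - 2*l (f(l) = 2 - (l + l) = 2 - 2*l)
H = 8 (H = (2 - 2*(-4)) - 1*2 = (2 + 8) - 2 = 10 - 2 = 8)
X(c) = c*(6 + c) (X(c) = (c + 0*c)*(6 + c) = (c + 0)*(6 + c) = c*(6 + c))
0 - 68*X(H) = 0 - 544*(6 + 8) = 0 - 544*14 = 0 - 68*112 = 0 - 7616 = -7616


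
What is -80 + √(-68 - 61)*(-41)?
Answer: -80 - 41*I*√129 ≈ -80.0 - 465.67*I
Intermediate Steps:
-80 + √(-68 - 61)*(-41) = -80 + √(-129)*(-41) = -80 + (I*√129)*(-41) = -80 - 41*I*√129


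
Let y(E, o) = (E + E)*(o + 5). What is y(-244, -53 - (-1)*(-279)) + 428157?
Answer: 587733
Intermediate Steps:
y(E, o) = 2*E*(5 + o) (y(E, o) = (2*E)*(5 + o) = 2*E*(5 + o))
y(-244, -53 - (-1)*(-279)) + 428157 = 2*(-244)*(5 + (-53 - (-1)*(-279))) + 428157 = 2*(-244)*(5 + (-53 - 1*279)) + 428157 = 2*(-244)*(5 + (-53 - 279)) + 428157 = 2*(-244)*(5 - 332) + 428157 = 2*(-244)*(-327) + 428157 = 159576 + 428157 = 587733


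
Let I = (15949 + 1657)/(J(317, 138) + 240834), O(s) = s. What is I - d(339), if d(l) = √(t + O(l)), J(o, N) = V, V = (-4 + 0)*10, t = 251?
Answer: 8803/120397 - √590 ≈ -24.217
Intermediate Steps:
V = -40 (V = -4*10 = -40)
J(o, N) = -40
I = 8803/120397 (I = (15949 + 1657)/(-40 + 240834) = 17606/240794 = 17606*(1/240794) = 8803/120397 ≈ 0.073116)
d(l) = √(251 + l)
I - d(339) = 8803/120397 - √(251 + 339) = 8803/120397 - √590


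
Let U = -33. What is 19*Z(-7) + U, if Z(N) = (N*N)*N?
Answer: -6550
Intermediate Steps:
Z(N) = N³ (Z(N) = N²*N = N³)
19*Z(-7) + U = 19*(-7)³ - 33 = 19*(-343) - 33 = -6517 - 33 = -6550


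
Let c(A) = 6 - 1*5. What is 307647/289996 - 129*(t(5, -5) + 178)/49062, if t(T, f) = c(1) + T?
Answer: 1368405343/2371297292 ≈ 0.57707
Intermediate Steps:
c(A) = 1 (c(A) = 6 - 5 = 1)
t(T, f) = 1 + T
307647/289996 - 129*(t(5, -5) + 178)/49062 = 307647/289996 - 129*((1 + 5) + 178)/49062 = 307647*(1/289996) - 129*(6 + 178)*(1/49062) = 307647/289996 - 129*184*(1/49062) = 307647/289996 - 23736*1/49062 = 307647/289996 - 3956/8177 = 1368405343/2371297292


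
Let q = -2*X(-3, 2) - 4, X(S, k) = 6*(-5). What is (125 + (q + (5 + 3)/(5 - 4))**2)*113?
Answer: 476973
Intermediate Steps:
X(S, k) = -30
q = 56 (q = -2*(-30) - 4 = 60 - 4 = 56)
(125 + (q + (5 + 3)/(5 - 4))**2)*113 = (125 + (56 + (5 + 3)/(5 - 4))**2)*113 = (125 + (56 + 8/1)**2)*113 = (125 + (56 + 8*1)**2)*113 = (125 + (56 + 8)**2)*113 = (125 + 64**2)*113 = (125 + 4096)*113 = 4221*113 = 476973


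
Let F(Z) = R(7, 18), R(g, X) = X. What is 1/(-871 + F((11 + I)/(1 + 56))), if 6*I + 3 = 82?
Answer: -1/853 ≈ -0.0011723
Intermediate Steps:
I = 79/6 (I = -½ + (⅙)*82 = -½ + 41/3 = 79/6 ≈ 13.167)
F(Z) = 18
1/(-871 + F((11 + I)/(1 + 56))) = 1/(-871 + 18) = 1/(-853) = -1/853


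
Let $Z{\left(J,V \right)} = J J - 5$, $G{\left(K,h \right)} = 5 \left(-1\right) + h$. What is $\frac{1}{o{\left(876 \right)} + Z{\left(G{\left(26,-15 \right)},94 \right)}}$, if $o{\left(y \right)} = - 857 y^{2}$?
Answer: $- \frac{1}{657640837} \approx -1.5206 \cdot 10^{-9}$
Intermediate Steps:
$G{\left(K,h \right)} = -5 + h$
$Z{\left(J,V \right)} = -5 + J^{2}$ ($Z{\left(J,V \right)} = J^{2} - 5 = -5 + J^{2}$)
$\frac{1}{o{\left(876 \right)} + Z{\left(G{\left(26,-15 \right)},94 \right)}} = \frac{1}{- 857 \cdot 876^{2} - \left(5 - \left(-5 - 15\right)^{2}\right)} = \frac{1}{\left(-857\right) 767376 - \left(5 - \left(-20\right)^{2}\right)} = \frac{1}{-657641232 + \left(-5 + 400\right)} = \frac{1}{-657641232 + 395} = \frac{1}{-657640837} = - \frac{1}{657640837}$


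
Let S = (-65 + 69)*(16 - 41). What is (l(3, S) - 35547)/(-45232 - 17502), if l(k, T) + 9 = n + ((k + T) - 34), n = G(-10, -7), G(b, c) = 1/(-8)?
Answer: 285497/501872 ≈ 0.56886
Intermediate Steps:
G(b, c) = -⅛
n = -⅛ ≈ -0.12500
S = -100 (S = 4*(-25) = -100)
l(k, T) = -345/8 + T + k (l(k, T) = -9 + (-⅛ + ((k + T) - 34)) = -9 + (-⅛ + ((T + k) - 34)) = -9 + (-⅛ + (-34 + T + k)) = -9 + (-273/8 + T + k) = -345/8 + T + k)
(l(3, S) - 35547)/(-45232 - 17502) = ((-345/8 - 100 + 3) - 35547)/(-45232 - 17502) = (-1121/8 - 35547)/(-62734) = -285497/8*(-1/62734) = 285497/501872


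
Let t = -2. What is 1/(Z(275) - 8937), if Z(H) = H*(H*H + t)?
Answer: 1/20787388 ≈ 4.8106e-8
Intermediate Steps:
Z(H) = H*(-2 + H**2) (Z(H) = H*(H*H - 2) = H*(H**2 - 2) = H*(-2 + H**2))
1/(Z(275) - 8937) = 1/(275*(-2 + 275**2) - 8937) = 1/(275*(-2 + 75625) - 8937) = 1/(275*75623 - 8937) = 1/(20796325 - 8937) = 1/20787388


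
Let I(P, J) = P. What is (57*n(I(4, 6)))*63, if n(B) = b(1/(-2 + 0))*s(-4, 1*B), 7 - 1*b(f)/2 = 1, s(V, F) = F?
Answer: 172368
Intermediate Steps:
b(f) = 12 (b(f) = 14 - 2*1 = 14 - 2 = 12)
n(B) = 12*B (n(B) = 12*(1*B) = 12*B)
(57*n(I(4, 6)))*63 = (57*(12*4))*63 = (57*48)*63 = 2736*63 = 172368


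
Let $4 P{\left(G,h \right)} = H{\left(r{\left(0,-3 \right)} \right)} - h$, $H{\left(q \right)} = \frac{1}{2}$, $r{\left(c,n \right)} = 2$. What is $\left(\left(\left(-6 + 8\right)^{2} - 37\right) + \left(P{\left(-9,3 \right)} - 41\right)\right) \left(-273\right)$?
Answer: $\frac{162981}{8} \approx 20373.0$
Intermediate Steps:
$H{\left(q \right)} = \frac{1}{2}$
$P{\left(G,h \right)} = \frac{1}{8} - \frac{h}{4}$ ($P{\left(G,h \right)} = \frac{\frac{1}{2} - h}{4} = \frac{1}{8} - \frac{h}{4}$)
$\left(\left(\left(-6 + 8\right)^{2} - 37\right) + \left(P{\left(-9,3 \right)} - 41\right)\right) \left(-273\right) = \left(\left(\left(-6 + 8\right)^{2} - 37\right) + \left(\left(\frac{1}{8} - \frac{3}{4}\right) - 41\right)\right) \left(-273\right) = \left(\left(2^{2} - 37\right) + \left(\left(\frac{1}{8} - \frac{3}{4}\right) - 41\right)\right) \left(-273\right) = \left(\left(4 - 37\right) - \frac{333}{8}\right) \left(-273\right) = \left(-33 - \frac{333}{8}\right) \left(-273\right) = \left(- \frac{597}{8}\right) \left(-273\right) = \frac{162981}{8}$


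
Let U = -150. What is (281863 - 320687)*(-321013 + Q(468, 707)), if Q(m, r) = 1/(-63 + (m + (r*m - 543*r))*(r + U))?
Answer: 45605750686730621/3659289 ≈ 1.2463e+10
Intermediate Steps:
Q(m, r) = 1/(-63 + (-150 + r)*(m - 543*r + m*r)) (Q(m, r) = 1/(-63 + (m + (r*m - 543*r))*(r - 150)) = 1/(-63 + (m + (m*r - 543*r))*(-150 + r)) = 1/(-63 + (m + (-543*r + m*r))*(-150 + r)) = 1/(-63 + (m - 543*r + m*r)*(-150 + r)) = 1/(-63 + (-150 + r)*(m - 543*r + m*r)))
(281863 - 320687)*(-321013 + Q(468, 707)) = (281863 - 320687)*(-321013 + 1/(-63 - 543*707² - 150*468 + 81450*707 + 468*707² - 149*468*707)) = -38824*(-321013 + 1/(-63 - 543*499849 - 70200 + 57585150 + 468*499849 - 49300524)) = -38824*(-321013 + 1/(-63 - 271418007 - 70200 + 57585150 + 233929332 - 49300524)) = -38824*(-321013 + 1/(-29274312)) = -38824*(-321013 - 1/29274312) = -38824*(-9397434718057/29274312) = 45605750686730621/3659289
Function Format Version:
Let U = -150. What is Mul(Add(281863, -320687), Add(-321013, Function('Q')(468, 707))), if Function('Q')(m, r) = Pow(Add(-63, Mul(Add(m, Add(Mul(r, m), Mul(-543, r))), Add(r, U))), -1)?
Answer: Rational(45605750686730621, 3659289) ≈ 1.2463e+10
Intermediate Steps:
Function('Q')(m, r) = Pow(Add(-63, Mul(Add(-150, r), Add(m, Mul(-543, r), Mul(m, r)))), -1) (Function('Q')(m, r) = Pow(Add(-63, Mul(Add(m, Add(Mul(r, m), Mul(-543, r))), Add(r, -150))), -1) = Pow(Add(-63, Mul(Add(m, Add(Mul(m, r), Mul(-543, r))), Add(-150, r))), -1) = Pow(Add(-63, Mul(Add(m, Add(Mul(-543, r), Mul(m, r))), Add(-150, r))), -1) = Pow(Add(-63, Mul(Add(m, Mul(-543, r), Mul(m, r)), Add(-150, r))), -1) = Pow(Add(-63, Mul(Add(-150, r), Add(m, Mul(-543, r), Mul(m, r)))), -1))
Mul(Add(281863, -320687), Add(-321013, Function('Q')(468, 707))) = Mul(Add(281863, -320687), Add(-321013, Pow(Add(-63, Mul(-543, Pow(707, 2)), Mul(-150, 468), Mul(81450, 707), Mul(468, Pow(707, 2)), Mul(-149, 468, 707)), -1))) = Mul(-38824, Add(-321013, Pow(Add(-63, Mul(-543, 499849), -70200, 57585150, Mul(468, 499849), -49300524), -1))) = Mul(-38824, Add(-321013, Pow(Add(-63, -271418007, -70200, 57585150, 233929332, -49300524), -1))) = Mul(-38824, Add(-321013, Pow(-29274312, -1))) = Mul(-38824, Add(-321013, Rational(-1, 29274312))) = Mul(-38824, Rational(-9397434718057, 29274312)) = Rational(45605750686730621, 3659289)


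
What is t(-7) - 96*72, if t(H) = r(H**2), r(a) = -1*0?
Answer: -6912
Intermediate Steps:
r(a) = 0
t(H) = 0
t(-7) - 96*72 = 0 - 96*72 = 0 - 6912 = -6912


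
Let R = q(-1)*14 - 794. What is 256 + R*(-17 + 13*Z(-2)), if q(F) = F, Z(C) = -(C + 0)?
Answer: -7016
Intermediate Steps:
Z(C) = -C
R = -808 (R = -1*14 - 794 = -14 - 794 = -808)
256 + R*(-17 + 13*Z(-2)) = 256 - 808*(-17 + 13*(-1*(-2))) = 256 - 808*(-17 + 13*2) = 256 - 808*(-17 + 26) = 256 - 808*9 = 256 - 7272 = -7016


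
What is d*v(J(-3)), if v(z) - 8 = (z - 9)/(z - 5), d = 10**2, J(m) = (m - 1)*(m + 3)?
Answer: 980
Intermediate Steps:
J(m) = (-1 + m)*(3 + m)
d = 100
v(z) = 8 + (-9 + z)/(-5 + z) (v(z) = 8 + (z - 9)/(z - 5) = 8 + (-9 + z)/(-5 + z))
d*v(J(-3)) = 100*((-49 + 9*(-3 + (-3)**2 + 2*(-3)))/(-5 + (-3 + (-3)**2 + 2*(-3)))) = 100*((-49 + 9*(-3 + 9 - 6))/(-5 + (-3 + 9 - 6))) = 100*((-49 + 9*0)/(-5 + 0)) = 100*((-49 + 0)/(-5)) = 100*(-1/5*(-49)) = 100*(49/5) = 980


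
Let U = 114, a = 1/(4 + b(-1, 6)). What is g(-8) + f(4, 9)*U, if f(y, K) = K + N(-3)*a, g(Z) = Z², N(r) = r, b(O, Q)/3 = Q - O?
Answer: 26908/25 ≈ 1076.3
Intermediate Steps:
b(O, Q) = -3*O + 3*Q (b(O, Q) = 3*(Q - O) = -3*O + 3*Q)
a = 1/25 (a = 1/(4 + (-3*(-1) + 3*6)) = 1/(4 + (3 + 18)) = 1/(4 + 21) = 1/25 ≈ 0.040000)
f(y, K) = -3/25 + K (f(y, K) = K - 3*1/25 = K - 3/25 = -3/25 + K)
g(-8) + f(4, 9)*U = (-8)² + (-3/25 + 9)*114 = 64 + (222/25)*114 = 64 + 25308/25 = 26908/25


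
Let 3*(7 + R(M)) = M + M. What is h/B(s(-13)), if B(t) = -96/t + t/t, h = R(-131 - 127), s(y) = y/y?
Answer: 179/95 ≈ 1.8842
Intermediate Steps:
R(M) = -7 + 2*M/3 (R(M) = -7 + (M + M)/3 = -7 + (2*M)/3 = -7 + 2*M/3)
s(y) = 1
h = -179 (h = -7 + 2*(-131 - 127)/3 = -7 + (⅔)*(-258) = -7 - 172 = -179)
B(t) = 1 - 96/t (B(t) = -96/t + 1 = 1 - 96/t)
h/B(s(-13)) = -179/(-96 + 1) = -179/(1*(-95)) = -179/(-95) = -179*(-1/95) = 179/95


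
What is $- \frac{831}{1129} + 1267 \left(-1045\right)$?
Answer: $- \frac{1494813766}{1129} \approx -1.324 \cdot 10^{6}$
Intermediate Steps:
$- \frac{831}{1129} + 1267 \left(-1045\right) = \left(-831\right) \frac{1}{1129} - 1324015 = - \frac{831}{1129} - 1324015 = - \frac{1494813766}{1129}$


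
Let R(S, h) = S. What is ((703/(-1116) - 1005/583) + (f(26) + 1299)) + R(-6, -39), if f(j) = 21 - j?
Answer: 836477435/650628 ≈ 1285.6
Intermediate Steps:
((703/(-1116) - 1005/583) + (f(26) + 1299)) + R(-6, -39) = ((703/(-1116) - 1005/583) + ((21 - 1*26) + 1299)) - 6 = ((703*(-1/1116) - 1005*1/583) + ((21 - 26) + 1299)) - 6 = ((-703/1116 - 1005/583) + (-5 + 1299)) - 6 = (-1531429/650628 + 1294) - 6 = 840381203/650628 - 6 = 836477435/650628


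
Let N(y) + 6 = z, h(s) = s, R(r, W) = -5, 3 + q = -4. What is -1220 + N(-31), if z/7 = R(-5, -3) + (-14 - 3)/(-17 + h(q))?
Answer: -30145/24 ≈ -1256.0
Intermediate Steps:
q = -7 (q = -3 - 4 = -7)
z = -721/24 (z = 7*(-5 + (-14 - 3)/(-17 - 7)) = 7*(-5 - 17/(-24)) = 7*(-5 - 17*(-1/24)) = 7*(-5 + 17/24) = 7*(-103/24) = -721/24 ≈ -30.042)
N(y) = -865/24 (N(y) = -6 - 721/24 = -865/24)
-1220 + N(-31) = -1220 - 865/24 = -30145/24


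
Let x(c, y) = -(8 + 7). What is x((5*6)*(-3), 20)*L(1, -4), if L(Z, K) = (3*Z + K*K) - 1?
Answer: -270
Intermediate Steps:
x(c, y) = -15 (x(c, y) = -1*15 = -15)
L(Z, K) = -1 + K**2 + 3*Z (L(Z, K) = (3*Z + K**2) - 1 = (K**2 + 3*Z) - 1 = -1 + K**2 + 3*Z)
x((5*6)*(-3), 20)*L(1, -4) = -15*(-1 + (-4)**2 + 3*1) = -15*(-1 + 16 + 3) = -15*18 = -270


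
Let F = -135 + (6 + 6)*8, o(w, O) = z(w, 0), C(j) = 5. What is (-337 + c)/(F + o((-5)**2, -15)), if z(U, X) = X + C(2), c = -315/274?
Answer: 92653/9316 ≈ 9.9456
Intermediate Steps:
c = -315/274 (c = -315*1/274 = -315/274 ≈ -1.1496)
z(U, X) = 5 + X (z(U, X) = X + 5 = 5 + X)
o(w, O) = 5 (o(w, O) = 5 + 0 = 5)
F = -39 (F = -135 + 12*8 = -135 + 96 = -39)
(-337 + c)/(F + o((-5)**2, -15)) = (-337 - 315/274)/(-39 + 5) = -92653/274/(-34) = -92653/274*(-1/34) = 92653/9316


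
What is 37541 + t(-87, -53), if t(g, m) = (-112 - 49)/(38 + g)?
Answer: 262810/7 ≈ 37544.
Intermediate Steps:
t(g, m) = -161/(38 + g)
37541 + t(-87, -53) = 37541 - 161/(38 - 87) = 37541 - 161/(-49) = 37541 - 161*(-1/49) = 37541 + 23/7 = 262810/7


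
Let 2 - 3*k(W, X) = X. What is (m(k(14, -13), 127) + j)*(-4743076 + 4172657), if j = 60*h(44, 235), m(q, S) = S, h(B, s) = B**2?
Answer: -66332314253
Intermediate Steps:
k(W, X) = 2/3 - X/3
j = 116160 (j = 60*44**2 = 60*1936 = 116160)
(m(k(14, -13), 127) + j)*(-4743076 + 4172657) = (127 + 116160)*(-4743076 + 4172657) = 116287*(-570419) = -66332314253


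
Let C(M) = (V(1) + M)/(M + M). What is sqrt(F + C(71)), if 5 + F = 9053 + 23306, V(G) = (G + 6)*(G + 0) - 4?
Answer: sqrt(163099141)/71 ≈ 179.87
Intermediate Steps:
V(G) = -4 + G*(6 + G) (V(G) = (6 + G)*G - 4 = G*(6 + G) - 4 = -4 + G*(6 + G))
F = 32354 (F = -5 + (9053 + 23306) = -5 + 32359 = 32354)
C(M) = (3 + M)/(2*M) (C(M) = ((-4 + 1**2 + 6*1) + M)/(M + M) = ((-4 + 1 + 6) + M)/((2*M)) = (3 + M)*(1/(2*M)) = (3 + M)/(2*M))
sqrt(F + C(71)) = sqrt(32354 + (1/2)*(3 + 71)/71) = sqrt(32354 + (1/2)*(1/71)*74) = sqrt(32354 + 37/71) = sqrt(2297171/71) = sqrt(163099141)/71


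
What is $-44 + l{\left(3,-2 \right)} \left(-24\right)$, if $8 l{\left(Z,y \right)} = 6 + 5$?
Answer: $-77$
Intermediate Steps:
$l{\left(Z,y \right)} = \frac{11}{8}$ ($l{\left(Z,y \right)} = \frac{6 + 5}{8} = \frac{1}{8} \cdot 11 = \frac{11}{8}$)
$-44 + l{\left(3,-2 \right)} \left(-24\right) = -44 + \frac{11}{8} \left(-24\right) = -44 - 33 = -77$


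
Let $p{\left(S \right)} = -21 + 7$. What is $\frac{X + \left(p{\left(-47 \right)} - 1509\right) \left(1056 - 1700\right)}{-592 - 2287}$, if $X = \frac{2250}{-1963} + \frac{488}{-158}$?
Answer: $- \frac{152100725802}{446466683} \approx -340.68$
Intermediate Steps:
$X = - \frac{656722}{155077}$ ($X = 2250 \left(- \frac{1}{1963}\right) + 488 \left(- \frac{1}{158}\right) = - \frac{2250}{1963} - \frac{244}{79} = - \frac{656722}{155077} \approx -4.2348$)
$p{\left(S \right)} = -14$
$\frac{X + \left(p{\left(-47 \right)} - 1509\right) \left(1056 - 1700\right)}{-592 - 2287} = \frac{- \frac{656722}{155077} + \left(-14 - 1509\right) \left(1056 - 1700\right)}{-592 - 2287} = \frac{- \frac{656722}{155077} - -980812}{-2879} = \left(- \frac{656722}{155077} + 980812\right) \left(- \frac{1}{2879}\right) = \frac{152100725802}{155077} \left(- \frac{1}{2879}\right) = - \frac{152100725802}{446466683}$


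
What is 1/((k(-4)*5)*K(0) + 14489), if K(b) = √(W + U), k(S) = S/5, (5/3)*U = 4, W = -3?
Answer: 72445/1049655653 + 4*I*√15/1049655653 ≈ 6.9018e-5 + 1.4759e-8*I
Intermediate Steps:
U = 12/5 (U = (⅗)*4 = 12/5 ≈ 2.4000)
k(S) = S/5 (k(S) = S*(⅕) = S/5)
K(b) = I*√15/5 (K(b) = √(-3 + 12/5) = √(-⅗) = I*√15/5)
1/((k(-4)*5)*K(0) + 14489) = 1/((((⅕)*(-4))*5)*(I*√15/5) + 14489) = 1/((-⅘*5)*(I*√15/5) + 14489) = 1/(-4*I*√15/5 + 14489) = 1/(14489 - 4*I*√15/5)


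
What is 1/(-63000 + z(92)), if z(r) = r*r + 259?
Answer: -1/54277 ≈ -1.8424e-5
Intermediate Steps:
z(r) = 259 + r² (z(r) = r² + 259 = 259 + r²)
1/(-63000 + z(92)) = 1/(-63000 + (259 + 92²)) = 1/(-63000 + (259 + 8464)) = 1/(-63000 + 8723) = 1/(-54277) = -1/54277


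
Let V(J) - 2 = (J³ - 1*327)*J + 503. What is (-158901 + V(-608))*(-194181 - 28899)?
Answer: -30484219590533280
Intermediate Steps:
V(J) = 505 + J*(-327 + J³) (V(J) = 2 + ((J³ - 1*327)*J + 503) = 2 + ((J³ - 327)*J + 503) = 2 + ((-327 + J³)*J + 503) = 2 + (J*(-327 + J³) + 503) = 2 + (503 + J*(-327 + J³)) = 505 + J*(-327 + J³))
(-158901 + V(-608))*(-194181 - 28899) = (-158901 + (505 + (-608)⁴ - 327*(-608)))*(-194181 - 28899) = (-158901 + (505 + 136651472896 + 198816))*(-223080) = (-158901 + 136651672217)*(-223080) = 136651513316*(-223080) = -30484219590533280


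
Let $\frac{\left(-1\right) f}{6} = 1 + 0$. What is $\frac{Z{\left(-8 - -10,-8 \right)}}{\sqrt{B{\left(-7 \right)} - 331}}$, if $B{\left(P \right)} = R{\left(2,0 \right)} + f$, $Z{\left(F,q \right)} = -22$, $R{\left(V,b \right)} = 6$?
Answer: $\frac{22 i \sqrt{331}}{331} \approx 1.2092 i$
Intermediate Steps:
$f = -6$ ($f = - 6 \left(1 + 0\right) = \left(-6\right) 1 = -6$)
$B{\left(P \right)} = 0$ ($B{\left(P \right)} = 6 - 6 = 0$)
$\frac{Z{\left(-8 - -10,-8 \right)}}{\sqrt{B{\left(-7 \right)} - 331}} = - \frac{22}{\sqrt{0 - 331}} = - \frac{22}{\sqrt{-331}} = - \frac{22}{i \sqrt{331}} = - 22 \left(- \frac{i \sqrt{331}}{331}\right) = \frac{22 i \sqrt{331}}{331}$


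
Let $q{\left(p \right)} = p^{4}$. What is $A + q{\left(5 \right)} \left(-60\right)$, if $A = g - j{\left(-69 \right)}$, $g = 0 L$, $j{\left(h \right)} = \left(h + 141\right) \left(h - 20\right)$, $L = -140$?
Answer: $-31092$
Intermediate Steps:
$j{\left(h \right)} = \left(-20 + h\right) \left(141 + h\right)$ ($j{\left(h \right)} = \left(141 + h\right) \left(-20 + h\right) = \left(-20 + h\right) \left(141 + h\right)$)
$g = 0$ ($g = 0 \left(-140\right) = 0$)
$A = 6408$ ($A = 0 - \left(-2820 + \left(-69\right)^{2} + 121 \left(-69\right)\right) = 0 - \left(-2820 + 4761 - 8349\right) = 0 - -6408 = 0 + 6408 = 6408$)
$A + q{\left(5 \right)} \left(-60\right) = 6408 + 5^{4} \left(-60\right) = 6408 + 625 \left(-60\right) = 6408 - 37500 = -31092$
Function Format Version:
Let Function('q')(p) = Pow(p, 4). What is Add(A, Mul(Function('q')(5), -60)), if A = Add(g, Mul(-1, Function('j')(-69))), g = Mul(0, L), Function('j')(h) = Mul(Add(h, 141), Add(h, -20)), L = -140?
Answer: -31092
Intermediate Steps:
Function('j')(h) = Mul(Add(-20, h), Add(141, h)) (Function('j')(h) = Mul(Add(141, h), Add(-20, h)) = Mul(Add(-20, h), Add(141, h)))
g = 0 (g = Mul(0, -140) = 0)
A = 6408 (A = Add(0, Mul(-1, Add(-2820, Pow(-69, 2), Mul(121, -69)))) = Add(0, Mul(-1, Add(-2820, 4761, -8349))) = Add(0, Mul(-1, -6408)) = Add(0, 6408) = 6408)
Add(A, Mul(Function('q')(5), -60)) = Add(6408, Mul(Pow(5, 4), -60)) = Add(6408, Mul(625, -60)) = Add(6408, -37500) = -31092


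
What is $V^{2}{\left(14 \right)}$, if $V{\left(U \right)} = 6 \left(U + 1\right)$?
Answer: $8100$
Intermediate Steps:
$V{\left(U \right)} = 6 + 6 U$ ($V{\left(U \right)} = 6 \left(1 + U\right) = 6 + 6 U$)
$V^{2}{\left(14 \right)} = \left(6 + 6 \cdot 14\right)^{2} = \left(6 + 84\right)^{2} = 90^{2} = 8100$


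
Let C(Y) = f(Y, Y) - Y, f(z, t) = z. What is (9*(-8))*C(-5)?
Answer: 0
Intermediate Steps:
C(Y) = 0 (C(Y) = Y - Y = 0)
(9*(-8))*C(-5) = (9*(-8))*0 = -72*0 = 0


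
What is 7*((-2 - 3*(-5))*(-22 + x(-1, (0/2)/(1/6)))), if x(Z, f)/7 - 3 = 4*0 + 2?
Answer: 1183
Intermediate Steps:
x(Z, f) = 35 (x(Z, f) = 21 + 7*(4*0 + 2) = 21 + 7*(0 + 2) = 21 + 7*2 = 21 + 14 = 35)
7*((-2 - 3*(-5))*(-22 + x(-1, (0/2)/(1/6)))) = 7*((-2 - 3*(-5))*(-22 + 35)) = 7*((-2 + 15)*13) = 7*(13*13) = 7*169 = 1183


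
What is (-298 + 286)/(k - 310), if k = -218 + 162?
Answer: 2/61 ≈ 0.032787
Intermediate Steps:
k = -56
(-298 + 286)/(k - 310) = (-298 + 286)/(-56 - 310) = -12/(-366) = -12*(-1/366) = 2/61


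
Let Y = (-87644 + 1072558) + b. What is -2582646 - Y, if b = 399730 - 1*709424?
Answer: -3257866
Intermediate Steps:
b = -309694 (b = 399730 - 709424 = -309694)
Y = 675220 (Y = (-87644 + 1072558) - 309694 = 984914 - 309694 = 675220)
-2582646 - Y = -2582646 - 1*675220 = -2582646 - 675220 = -3257866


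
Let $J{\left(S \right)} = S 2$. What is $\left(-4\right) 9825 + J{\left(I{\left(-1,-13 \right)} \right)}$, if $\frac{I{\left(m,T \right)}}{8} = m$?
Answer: $-39316$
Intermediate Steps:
$I{\left(m,T \right)} = 8 m$
$J{\left(S \right)} = 2 S$
$\left(-4\right) 9825 + J{\left(I{\left(-1,-13 \right)} \right)} = \left(-4\right) 9825 + 2 \cdot 8 \left(-1\right) = -39300 + 2 \left(-8\right) = -39300 - 16 = -39316$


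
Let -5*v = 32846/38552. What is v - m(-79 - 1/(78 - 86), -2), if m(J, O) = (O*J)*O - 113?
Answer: 41282407/96380 ≈ 428.33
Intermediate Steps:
v = -16423/96380 (v = -32846/(5*38552) = -⅕*16423/19276 = -16423/96380 ≈ -0.17040)
m(J, O) = -113 + J*O² (m(J, O) = (J*O)*O - 113 = J*O² - 113 = -113 + J*O²)
v - m(-79 - 1/(78 - 86), -2) = -16423/96380 - (-113 + (-79 - 1/(78 - 86))*(-2)²) = -16423/96380 - (-113 + (-79 - 1/(-8))*4) = -16423/96380 - (-113 + (-79 - 1*(-⅛))*4) = -16423/96380 - (-113 + (-79 + ⅛)*4) = -16423/96380 - (-113 - 631/8*4) = -16423/96380 - (-113 - 631/2) = -16423/96380 - 1*(-857/2) = -16423/96380 + 857/2 = 41282407/96380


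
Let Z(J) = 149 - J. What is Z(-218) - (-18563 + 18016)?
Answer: 914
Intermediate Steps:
Z(-218) - (-18563 + 18016) = (149 - 1*(-218)) - (-18563 + 18016) = (149 + 218) - 1*(-547) = 367 + 547 = 914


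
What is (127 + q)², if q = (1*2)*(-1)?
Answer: 15625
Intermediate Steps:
q = -2 (q = 2*(-1) = -2)
(127 + q)² = (127 - 2)² = 125² = 15625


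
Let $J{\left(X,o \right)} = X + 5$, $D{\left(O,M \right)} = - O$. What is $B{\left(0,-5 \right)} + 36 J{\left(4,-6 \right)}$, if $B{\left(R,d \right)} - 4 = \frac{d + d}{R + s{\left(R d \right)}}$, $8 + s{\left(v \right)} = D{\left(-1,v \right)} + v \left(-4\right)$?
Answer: $\frac{2306}{7} \approx 329.43$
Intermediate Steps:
$J{\left(X,o \right)} = 5 + X$
$s{\left(v \right)} = -7 - 4 v$ ($s{\left(v \right)} = -8 + \left(\left(-1\right) \left(-1\right) + v \left(-4\right)\right) = -8 - \left(-1 + 4 v\right) = -7 - 4 v$)
$B{\left(R,d \right)} = 4 + \frac{2 d}{-7 + R - 4 R d}$ ($B{\left(R,d \right)} = 4 + \frac{d + d}{R - \left(7 + 4 R d\right)} = 4 + \frac{2 d}{R - \left(7 + 4 R d\right)} = 4 + \frac{2 d}{-7 + R - 4 R d}$)
$B{\left(0,-5 \right)} + 36 J{\left(4,-6 \right)} = \frac{2 \left(14 - -5 - 0 + 8 \cdot 0 \left(-5\right)\right)}{7 - 0 + 4 \cdot 0 \left(-5\right)} + 36 \left(5 + 4\right) = \frac{2 \left(14 + 5 + 0 + 0\right)}{7 + 0 + 0} + 36 \cdot 9 = 2 \cdot \frac{1}{7} \cdot 19 + 324 = \frac{38}{7} + 324 = \frac{2306}{7}$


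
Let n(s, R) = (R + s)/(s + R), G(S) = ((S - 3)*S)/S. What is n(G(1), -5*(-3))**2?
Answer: 1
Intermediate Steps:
G(S) = -3 + S (G(S) = ((-3 + S)*S)/S = (S*(-3 + S))/S = -3 + S)
n(s, R) = 1 (n(s, R) = (R + s)/(R + s) = 1)
n(G(1), -5*(-3))**2 = 1**2 = 1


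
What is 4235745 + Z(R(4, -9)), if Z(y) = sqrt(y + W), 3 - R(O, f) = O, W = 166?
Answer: 4235745 + sqrt(165) ≈ 4.2358e+6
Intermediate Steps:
R(O, f) = 3 - O
Z(y) = sqrt(166 + y) (Z(y) = sqrt(y + 166) = sqrt(166 + y))
4235745 + Z(R(4, -9)) = 4235745 + sqrt(166 + (3 - 1*4)) = 4235745 + sqrt(166 + (3 - 4)) = 4235745 + sqrt(166 - 1) = 4235745 + sqrt(165)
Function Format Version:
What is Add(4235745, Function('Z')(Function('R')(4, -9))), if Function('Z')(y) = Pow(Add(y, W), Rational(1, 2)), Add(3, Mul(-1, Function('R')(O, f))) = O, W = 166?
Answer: Add(4235745, Pow(165, Rational(1, 2))) ≈ 4.2358e+6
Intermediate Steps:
Function('R')(O, f) = Add(3, Mul(-1, O))
Function('Z')(y) = Pow(Add(166, y), Rational(1, 2)) (Function('Z')(y) = Pow(Add(y, 166), Rational(1, 2)) = Pow(Add(166, y), Rational(1, 2)))
Add(4235745, Function('Z')(Function('R')(4, -9))) = Add(4235745, Pow(Add(166, Add(3, Mul(-1, 4))), Rational(1, 2))) = Add(4235745, Pow(Add(166, Add(3, -4)), Rational(1, 2))) = Add(4235745, Pow(Add(166, -1), Rational(1, 2))) = Add(4235745, Pow(165, Rational(1, 2)))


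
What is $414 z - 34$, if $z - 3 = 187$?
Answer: $78626$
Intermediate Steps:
$z = 190$ ($z = 3 + 187 = 190$)
$414 z - 34 = 414 \cdot 190 - 34 = 78660 - 34 = 78626$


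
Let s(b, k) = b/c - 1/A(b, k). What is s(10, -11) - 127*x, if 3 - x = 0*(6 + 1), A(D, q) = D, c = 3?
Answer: -11333/30 ≈ -377.77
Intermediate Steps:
s(b, k) = -1/b + b/3 (s(b, k) = b/3 - 1/b = -1/b + b/3)
x = 3 (x = 3 - 0*(6 + 1) = 3 - 0*7 = 3 - 1*0 = 3 + 0 = 3)
s(10, -11) - 127*x = (-1/10 + (1/3)*10) - 127*3 = (-1*1/10 + 10/3) - 381 = (-1/10 + 10/3) - 381 = 97/30 - 381 = -11333/30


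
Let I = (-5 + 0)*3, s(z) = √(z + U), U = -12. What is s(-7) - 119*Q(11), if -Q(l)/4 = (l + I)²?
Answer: 7616 + I*√19 ≈ 7616.0 + 4.3589*I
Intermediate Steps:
s(z) = √(-12 + z) (s(z) = √(z - 12) = √(-12 + z))
I = -15 (I = -5*3 = -15)
Q(l) = -4*(-15 + l)² (Q(l) = -4*(l - 15)² = -4*(-15 + l)²)
s(-7) - 119*Q(11) = √(-12 - 7) - (-476)*(-15 + 11)² = √(-19) - (-476)*(-4)² = I*√19 - (-476)*16 = I*√19 - 119*(-64) = I*√19 + 7616 = 7616 + I*√19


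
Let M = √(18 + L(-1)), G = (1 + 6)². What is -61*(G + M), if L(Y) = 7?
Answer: -3294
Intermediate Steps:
G = 49 (G = 7² = 49)
M = 5 (M = √(18 + 7) = √25 = 5)
-61*(G + M) = -61*(49 + 5) = -61*54 = -3294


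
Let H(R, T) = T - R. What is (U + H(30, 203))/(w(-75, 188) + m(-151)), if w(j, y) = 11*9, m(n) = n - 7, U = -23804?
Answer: 23631/59 ≈ 400.53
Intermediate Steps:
m(n) = -7 + n
w(j, y) = 99
(U + H(30, 203))/(w(-75, 188) + m(-151)) = (-23804 + (203 - 1*30))/(99 + (-7 - 151)) = (-23804 + (203 - 30))/(99 - 158) = (-23804 + 173)/(-59) = -23631*(-1/59) = 23631/59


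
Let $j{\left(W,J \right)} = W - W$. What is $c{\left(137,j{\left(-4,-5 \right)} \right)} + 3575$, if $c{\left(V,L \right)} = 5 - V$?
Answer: $3443$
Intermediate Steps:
$j{\left(W,J \right)} = 0$
$c{\left(137,j{\left(-4,-5 \right)} \right)} + 3575 = \left(5 - 137\right) + 3575 = -132 + 3575 = 3443$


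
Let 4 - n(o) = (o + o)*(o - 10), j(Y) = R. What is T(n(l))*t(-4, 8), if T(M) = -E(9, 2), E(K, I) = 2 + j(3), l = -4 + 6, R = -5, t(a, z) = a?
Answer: -12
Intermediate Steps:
l = 2
j(Y) = -5
n(o) = 4 - 2*o*(-10 + o) (n(o) = 4 - (o + o)*(o - 10) = 4 - 2*o*(-10 + o))
E(K, I) = -3 (E(K, I) = 2 - 5 = -3)
T(M) = 3 (T(M) = -1*(-3) = 3)
T(n(l))*t(-4, 8) = 3*(-4) = -12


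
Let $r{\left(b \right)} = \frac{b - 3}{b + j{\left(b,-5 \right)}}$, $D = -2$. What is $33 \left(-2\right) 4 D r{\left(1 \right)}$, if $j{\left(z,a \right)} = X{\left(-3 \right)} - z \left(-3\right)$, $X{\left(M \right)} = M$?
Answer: $-1056$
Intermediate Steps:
$j{\left(z,a \right)} = -3 + 3 z$ ($j{\left(z,a \right)} = -3 - z \left(-3\right) = -3 - - 3 z = -3 + 3 z$)
$r{\left(b \right)} = \frac{-3 + b}{-3 + 4 b}$ ($r{\left(b \right)} = \frac{b - 3}{b + \left(-3 + 3 b\right)} = \frac{-3 + b}{-3 + 4 b}$)
$33 \left(-2\right) 4 D r{\left(1 \right)} = 33 \left(-2\right) 4 \left(-2\right) \frac{-3 + 1}{-3 + 4 \cdot 1} = 33 \left(\left(-8\right) \left(-2\right)\right) \frac{1}{-3 + 4} \left(-2\right) = 33 \cdot 16 \cdot 1^{-1} \left(-2\right) = 528 \cdot 1 \left(-2\right) = 528 \left(-2\right) = -1056$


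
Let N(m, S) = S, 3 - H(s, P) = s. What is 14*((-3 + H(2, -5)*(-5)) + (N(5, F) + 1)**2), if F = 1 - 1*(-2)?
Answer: 112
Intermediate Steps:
H(s, P) = 3 - s
F = 3 (F = 1 + 2 = 3)
14*((-3 + H(2, -5)*(-5)) + (N(5, F) + 1)**2) = 14*((-3 + (3 - 1*2)*(-5)) + (3 + 1)**2) = 14*((-3 + (3 - 2)*(-5)) + 4**2) = 14*((-3 + 1*(-5)) + 16) = 14*((-3 - 5) + 16) = 14*(-8 + 16) = 14*8 = 112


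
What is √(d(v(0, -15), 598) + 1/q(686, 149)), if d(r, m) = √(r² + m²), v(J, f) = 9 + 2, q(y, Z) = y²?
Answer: √(1 + 2352980*√14309)/686 ≈ 24.456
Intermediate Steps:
v(J, f) = 11
d(r, m) = √(m² + r²)
√(d(v(0, -15), 598) + 1/q(686, 149)) = √(√(598² + 11²) + 1/(686²)) = √(√(357604 + 121) + 1/470596) = √(√357725 + 1/470596) = √(5*√14309 + 1/470596) = √(1/470596 + 5*√14309)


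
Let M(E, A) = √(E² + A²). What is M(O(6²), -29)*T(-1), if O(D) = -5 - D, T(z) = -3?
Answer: -3*√2522 ≈ -150.66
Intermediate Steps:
M(E, A) = √(A² + E²)
M(O(6²), -29)*T(-1) = √((-29)² + (-5 - 1*6²)²)*(-3) = √(841 + (-5 - 1*36)²)*(-3) = √(841 + (-5 - 36)²)*(-3) = √(841 + (-41)²)*(-3) = √(841 + 1681)*(-3) = √2522*(-3) = -3*√2522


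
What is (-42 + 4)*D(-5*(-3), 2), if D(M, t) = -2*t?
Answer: 152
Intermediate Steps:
(-42 + 4)*D(-5*(-3), 2) = (-42 + 4)*(-2*2) = -38*(-4) = 152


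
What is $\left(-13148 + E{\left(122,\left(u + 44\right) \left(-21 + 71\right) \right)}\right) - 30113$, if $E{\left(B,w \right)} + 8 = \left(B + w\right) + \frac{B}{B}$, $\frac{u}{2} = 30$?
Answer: $-37946$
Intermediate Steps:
$u = 60$ ($u = 2 \cdot 30 = 60$)
$E{\left(B,w \right)} = -7 + B + w$ ($E{\left(B,w \right)} = -8 + \left(\left(B + w\right) + \frac{B}{B}\right) = -8 + \left(\left(B + w\right) + 1\right) = -8 + \left(1 + B + w\right) = -7 + B + w$)
$\left(-13148 + E{\left(122,\left(u + 44\right) \left(-21 + 71\right) \right)}\right) - 30113 = \left(-13148 + \left(-7 + 122 + \left(60 + 44\right) \left(-21 + 71\right)\right)\right) - 30113 = \left(-13148 + \left(-7 + 122 + 104 \cdot 50\right)\right) - 30113 = \left(-13148 + \left(-7 + 122 + 5200\right)\right) - 30113 = \left(-13148 + 5315\right) - 30113 = -7833 - 30113 = -37946$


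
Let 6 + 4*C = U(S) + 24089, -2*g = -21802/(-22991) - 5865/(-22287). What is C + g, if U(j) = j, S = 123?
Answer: 2643206097/436829 ≈ 6050.9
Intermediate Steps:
g = -529193/873658 (g = -(-21802/(-22991) - 5865/(-22287))/2 = -(-21802*(-1/22991) - 5865*(-1/22287))/2 = -(21802/22991 + 5/19)/2 = -1/2*529193/436829 = -529193/873658 ≈ -0.60572)
C = 12103/2 (C = -3/2 + (123 + 24089)/4 = -3/2 + (1/4)*24212 = -3/2 + 6053 = 12103/2 ≈ 6051.5)
C + g = 12103/2 - 529193/873658 = 2643206097/436829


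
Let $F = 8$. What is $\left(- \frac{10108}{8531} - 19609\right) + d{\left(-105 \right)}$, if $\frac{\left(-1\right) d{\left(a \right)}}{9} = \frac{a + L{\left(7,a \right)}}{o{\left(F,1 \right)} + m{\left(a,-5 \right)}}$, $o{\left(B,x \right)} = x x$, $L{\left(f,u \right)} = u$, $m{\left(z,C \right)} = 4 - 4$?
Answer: $- \frac{7956363}{449} \approx -17720.0$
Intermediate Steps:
$m{\left(z,C \right)} = 0$ ($m{\left(z,C \right)} = 4 - 4 = 0$)
$o{\left(B,x \right)} = x^{2}$
$d{\left(a \right)} = - 18 a$ ($d{\left(a \right)} = - 9 \frac{a + a}{1^{2} + 0} = - 9 \frac{2 a}{1 + 0} = - 9 \frac{2 a}{1} = - 9 \cdot 2 a 1 = - 9 \cdot 2 a = - 18 a$)
$\left(- \frac{10108}{8531} - 19609\right) + d{\left(-105 \right)} = \left(- \frac{10108}{8531} - 19609\right) - -1890 = \left(\left(-10108\right) \frac{1}{8531} - 19609\right) + 1890 = \left(- \frac{532}{449} - 19609\right) + 1890 = - \frac{8804973}{449} + 1890 = - \frac{7956363}{449}$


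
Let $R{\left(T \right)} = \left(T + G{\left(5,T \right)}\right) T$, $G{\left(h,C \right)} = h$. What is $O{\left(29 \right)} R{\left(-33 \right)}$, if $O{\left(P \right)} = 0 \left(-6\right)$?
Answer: $0$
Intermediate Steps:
$R{\left(T \right)} = T \left(5 + T\right)$ ($R{\left(T \right)} = \left(T + 5\right) T = \left(5 + T\right) T = T \left(5 + T\right)$)
$O{\left(P \right)} = 0$
$O{\left(29 \right)} R{\left(-33 \right)} = 0 \left(- 33 \left(5 - 33\right)\right) = 0 \left(\left(-33\right) \left(-28\right)\right) = 0 \cdot 924 = 0$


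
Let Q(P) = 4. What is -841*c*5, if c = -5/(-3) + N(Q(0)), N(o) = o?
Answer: -71485/3 ≈ -23828.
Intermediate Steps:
c = 17/3 (c = -5/(-3) + 4 = -5*(-1/3) + 4 = 5/3 + 4 = 17/3 ≈ 5.6667)
-841*c*5 = -14297*5/3 = -841*85/3 = -71485/3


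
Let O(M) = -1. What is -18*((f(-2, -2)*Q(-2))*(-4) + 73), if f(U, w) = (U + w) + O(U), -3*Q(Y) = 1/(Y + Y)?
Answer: -1344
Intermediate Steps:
Q(Y) = -1/(6*Y) (Q(Y) = -1/(3*(Y + Y)) = -1/(2*Y)/3 = -1/(6*Y))
f(U, w) = -1 + U + w (f(U, w) = (U + w) - 1 = -1 + U + w)
-18*((f(-2, -2)*Q(-2))*(-4) + 73) = -18*(((-1 - 2 - 2)*(-1/6/(-2)))*(-4) + 73) = -18*(-(-5)*(-1)/(6*2)*(-4) + 73) = -18*(-5*1/12*(-4) + 73) = -18*(-5/12*(-4) + 73) = -18*(5/3 + 73) = -18*224/3 = -1344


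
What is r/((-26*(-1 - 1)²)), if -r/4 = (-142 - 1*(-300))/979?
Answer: 79/12727 ≈ 0.0062073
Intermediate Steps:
r = -632/979 (r = -4*(-142 - 1*(-300))/979 = -4*(-142 + 300)/979 = -632/979 ≈ -0.64556)
r/((-26*(-1 - 1)²)) = -632*(-1/(26*(-1 - 1)²))/979 = -632/(979*((-26*(-2)²))) = -632/(979*((-26*4))) = -632/979/(-104) = -632/979*(-1/104) = 79/12727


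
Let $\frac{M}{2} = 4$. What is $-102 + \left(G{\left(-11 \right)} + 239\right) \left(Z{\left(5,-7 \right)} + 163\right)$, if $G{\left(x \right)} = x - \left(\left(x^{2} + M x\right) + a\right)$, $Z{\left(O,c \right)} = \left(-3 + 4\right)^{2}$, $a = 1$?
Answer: $31714$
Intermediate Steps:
$M = 8$ ($M = 2 \cdot 4 = 8$)
$Z{\left(O,c \right)} = 1$ ($Z{\left(O,c \right)} = 1^{2} = 1$)
$G{\left(x \right)} = -1 - x^{2} - 7 x$ ($G{\left(x \right)} = x - \left(\left(x^{2} + 8 x\right) + 1\right) = x - \left(1 + x^{2} + 8 x\right) = -1 - x^{2} - 7 x$)
$-102 + \left(G{\left(-11 \right)} + 239\right) \left(Z{\left(5,-7 \right)} + 163\right) = -102 + \left(\left(-1 - \left(-11\right)^{2} - -77\right) + 239\right) \left(1 + 163\right) = -102 + \left(\left(-1 - 121 + 77\right) + 239\right) 164 = -102 + \left(-45 + 239\right) 164 = -102 + 194 \cdot 164 = -102 + 31816 = 31714$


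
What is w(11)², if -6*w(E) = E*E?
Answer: 14641/36 ≈ 406.69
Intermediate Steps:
w(E) = -E²/6 (w(E) = -E*E/6 = -E²/6)
w(11)² = (-⅙*11²)² = (-⅙*121)² = (-121/6)² = 14641/36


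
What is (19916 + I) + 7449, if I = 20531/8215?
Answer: 224824006/8215 ≈ 27368.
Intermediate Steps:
I = 20531/8215 (I = 20531*(1/8215) = 20531/8215 ≈ 2.4992)
(19916 + I) + 7449 = (19916 + 20531/8215) + 7449 = 163630471/8215 + 7449 = 224824006/8215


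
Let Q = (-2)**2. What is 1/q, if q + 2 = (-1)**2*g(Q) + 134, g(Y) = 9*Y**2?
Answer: 1/276 ≈ 0.0036232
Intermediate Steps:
Q = 4
q = 276 (q = -2 + ((-1)**2*(9*4**2) + 134) = -2 + (1*(9*16) + 134) = -2 + (1*144 + 134) = -2 + (144 + 134) = -2 + 278 = 276)
1/q = 1/276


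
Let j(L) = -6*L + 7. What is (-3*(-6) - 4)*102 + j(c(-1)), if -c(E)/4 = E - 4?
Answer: 1315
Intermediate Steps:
c(E) = 16 - 4*E (c(E) = -4*(E - 4) = -4*(-4 + E) = 16 - 4*E)
j(L) = 7 - 6*L
(-3*(-6) - 4)*102 + j(c(-1)) = (-3*(-6) - 4)*102 + (7 - 6*(16 - 4*(-1))) = (18 - 4)*102 + (7 - 6*(16 + 4)) = 14*102 + (7 - 6*20) = 1428 + (7 - 120) = 1428 - 113 = 1315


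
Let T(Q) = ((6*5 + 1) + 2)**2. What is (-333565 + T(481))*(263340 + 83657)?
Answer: -115368174572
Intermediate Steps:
T(Q) = 1089 (T(Q) = ((30 + 1) + 2)**2 = (31 + 2)**2 = 33**2 = 1089)
(-333565 + T(481))*(263340 + 83657) = (-333565 + 1089)*(263340 + 83657) = -332476*346997 = -115368174572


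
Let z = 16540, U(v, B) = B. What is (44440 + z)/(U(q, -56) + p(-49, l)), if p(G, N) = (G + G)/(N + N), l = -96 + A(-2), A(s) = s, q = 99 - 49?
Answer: -121960/111 ≈ -1098.7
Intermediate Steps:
q = 50
l = -98 (l = -96 - 2 = -98)
p(G, N) = G/N (p(G, N) = (2*G)/((2*N)) = (2*G)*(1/(2*N)) = G/N)
(44440 + z)/(U(q, -56) + p(-49, l)) = (44440 + 16540)/(-56 - 49/(-98)) = 60980/(-56 - 49*(-1/98)) = 60980/(-56 + ½) = 60980/(-111/2) = 60980*(-2/111) = -121960/111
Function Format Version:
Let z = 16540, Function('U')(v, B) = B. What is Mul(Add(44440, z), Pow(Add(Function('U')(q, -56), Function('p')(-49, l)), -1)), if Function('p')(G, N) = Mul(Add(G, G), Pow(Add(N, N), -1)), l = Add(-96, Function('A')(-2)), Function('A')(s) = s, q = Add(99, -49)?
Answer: Rational(-121960, 111) ≈ -1098.7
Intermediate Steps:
q = 50
l = -98 (l = Add(-96, -2) = -98)
Function('p')(G, N) = Mul(G, Pow(N, -1)) (Function('p')(G, N) = Mul(Mul(2, G), Pow(Mul(2, N), -1)) = Mul(Mul(2, G), Mul(Rational(1, 2), Pow(N, -1))) = Mul(G, Pow(N, -1)))
Mul(Add(44440, z), Pow(Add(Function('U')(q, -56), Function('p')(-49, l)), -1)) = Mul(Add(44440, 16540), Pow(Add(-56, Mul(-49, Pow(-98, -1))), -1)) = Mul(60980, Pow(Add(-56, Mul(-49, Rational(-1, 98))), -1)) = Mul(60980, Pow(Add(-56, Rational(1, 2)), -1)) = Mul(60980, Pow(Rational(-111, 2), -1)) = Mul(60980, Rational(-2, 111)) = Rational(-121960, 111)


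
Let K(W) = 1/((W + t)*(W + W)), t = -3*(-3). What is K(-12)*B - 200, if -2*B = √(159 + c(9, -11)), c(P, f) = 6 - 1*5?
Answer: -200 - √10/36 ≈ -200.09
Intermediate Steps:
t = 9
c(P, f) = 1 (c(P, f) = 6 - 5 = 1)
B = -2*√10 (B = -√(159 + 1)/2 = -2*√10 ≈ -6.3246)
K(W) = 1/(2*W*(9 + W)) (K(W) = 1/((W + 9)*(W + W)) = 1/((9 + W)*(2*W)) = 1/(2*W*(9 + W)))
K(-12)*B - 200 = ((½)/(-12*(9 - 12)))*(-2*√10) - 200 = ((½)*(-1/12)/(-3))*(-2*√10) - 200 = ((½)*(-1/12)*(-⅓))*(-2*√10) - 200 = (-2*√10)/72 - 200 = -√10/36 - 200 = -200 - √10/36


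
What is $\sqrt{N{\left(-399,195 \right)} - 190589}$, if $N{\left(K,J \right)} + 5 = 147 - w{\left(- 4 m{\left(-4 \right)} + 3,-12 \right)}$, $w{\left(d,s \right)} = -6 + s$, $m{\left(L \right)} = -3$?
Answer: $i \sqrt{190429} \approx 436.38 i$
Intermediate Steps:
$N{\left(K,J \right)} = 160$ ($N{\left(K,J \right)} = -5 + \left(147 - \left(-6 - 12\right)\right) = -5 + \left(147 - -18\right) = -5 + \left(147 + 18\right) = -5 + 165 = 160$)
$\sqrt{N{\left(-399,195 \right)} - 190589} = \sqrt{160 - 190589} = \sqrt{-190429} = i \sqrt{190429}$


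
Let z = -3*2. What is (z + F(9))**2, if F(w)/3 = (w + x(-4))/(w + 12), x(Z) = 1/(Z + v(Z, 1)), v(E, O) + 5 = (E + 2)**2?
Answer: 27556/1225 ≈ 22.495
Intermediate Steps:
z = -6
v(E, O) = -5 + (2 + E)**2 (v(E, O) = -5 + (E + 2)**2 = -5 + (2 + E)**2)
x(Z) = 1/(-5 + Z + (2 + Z)**2) (x(Z) = 1/(Z + (-5 + (2 + Z)**2)) = 1/(-5 + Z + (2 + Z)**2))
F(w) = 3*(-1/5 + w)/(12 + w) (F(w) = 3*((w + 1/(-5 - 4 + (2 - 4)**2))/(w + 12)) = 3*((w + 1/(-5 - 4 + (-2)**2))/(12 + w)) = 3*((w + 1/(-5 - 4 + 4))/(12 + w)) = 3*((w + 1/(-5))/(12 + w)) = 3*((w - 1/5)/(12 + w)) = 3*((-1/5 + w)/(12 + w)) = 3*(-1/5 + w)/(12 + w))
(z + F(9))**2 = (-6 + 3*(-1 + 5*9)/(5*(12 + 9)))**2 = (-6 + (3/5)*(-1 + 45)/21)**2 = (-6 + (3/5)*(1/21)*44)**2 = (-6 + 44/35)**2 = (-166/35)**2 = 27556/1225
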